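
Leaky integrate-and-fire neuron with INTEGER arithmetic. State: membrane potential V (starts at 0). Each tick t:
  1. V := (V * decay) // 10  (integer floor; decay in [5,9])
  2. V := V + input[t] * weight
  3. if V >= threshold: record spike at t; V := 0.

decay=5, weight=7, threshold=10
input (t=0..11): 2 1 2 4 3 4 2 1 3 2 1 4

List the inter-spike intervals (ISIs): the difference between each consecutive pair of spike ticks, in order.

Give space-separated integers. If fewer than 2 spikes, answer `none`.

t=0: input=2 -> V=0 FIRE
t=1: input=1 -> V=7
t=2: input=2 -> V=0 FIRE
t=3: input=4 -> V=0 FIRE
t=4: input=3 -> V=0 FIRE
t=5: input=4 -> V=0 FIRE
t=6: input=2 -> V=0 FIRE
t=7: input=1 -> V=7
t=8: input=3 -> V=0 FIRE
t=9: input=2 -> V=0 FIRE
t=10: input=1 -> V=7
t=11: input=4 -> V=0 FIRE

Answer: 2 1 1 1 1 2 1 2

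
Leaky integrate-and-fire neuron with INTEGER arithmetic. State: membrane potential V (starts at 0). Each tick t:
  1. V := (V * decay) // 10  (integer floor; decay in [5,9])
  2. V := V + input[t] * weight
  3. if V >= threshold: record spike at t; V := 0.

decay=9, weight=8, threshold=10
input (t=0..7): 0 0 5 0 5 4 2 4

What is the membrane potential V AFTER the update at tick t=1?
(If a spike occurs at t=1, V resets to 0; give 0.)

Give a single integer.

t=0: input=0 -> V=0
t=1: input=0 -> V=0
t=2: input=5 -> V=0 FIRE
t=3: input=0 -> V=0
t=4: input=5 -> V=0 FIRE
t=5: input=4 -> V=0 FIRE
t=6: input=2 -> V=0 FIRE
t=7: input=4 -> V=0 FIRE

Answer: 0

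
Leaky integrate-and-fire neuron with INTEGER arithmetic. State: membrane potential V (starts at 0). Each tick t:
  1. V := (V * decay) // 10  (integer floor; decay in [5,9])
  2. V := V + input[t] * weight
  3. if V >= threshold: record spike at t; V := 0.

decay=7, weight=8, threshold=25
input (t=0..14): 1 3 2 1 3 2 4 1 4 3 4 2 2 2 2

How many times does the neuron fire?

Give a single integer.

Answer: 7

Derivation:
t=0: input=1 -> V=8
t=1: input=3 -> V=0 FIRE
t=2: input=2 -> V=16
t=3: input=1 -> V=19
t=4: input=3 -> V=0 FIRE
t=5: input=2 -> V=16
t=6: input=4 -> V=0 FIRE
t=7: input=1 -> V=8
t=8: input=4 -> V=0 FIRE
t=9: input=3 -> V=24
t=10: input=4 -> V=0 FIRE
t=11: input=2 -> V=16
t=12: input=2 -> V=0 FIRE
t=13: input=2 -> V=16
t=14: input=2 -> V=0 FIRE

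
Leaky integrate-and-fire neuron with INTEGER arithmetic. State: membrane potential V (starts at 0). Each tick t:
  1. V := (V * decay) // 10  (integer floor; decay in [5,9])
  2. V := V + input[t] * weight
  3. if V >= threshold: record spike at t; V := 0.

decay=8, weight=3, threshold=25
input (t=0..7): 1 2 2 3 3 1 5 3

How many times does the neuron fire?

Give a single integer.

Answer: 1

Derivation:
t=0: input=1 -> V=3
t=1: input=2 -> V=8
t=2: input=2 -> V=12
t=3: input=3 -> V=18
t=4: input=3 -> V=23
t=5: input=1 -> V=21
t=6: input=5 -> V=0 FIRE
t=7: input=3 -> V=9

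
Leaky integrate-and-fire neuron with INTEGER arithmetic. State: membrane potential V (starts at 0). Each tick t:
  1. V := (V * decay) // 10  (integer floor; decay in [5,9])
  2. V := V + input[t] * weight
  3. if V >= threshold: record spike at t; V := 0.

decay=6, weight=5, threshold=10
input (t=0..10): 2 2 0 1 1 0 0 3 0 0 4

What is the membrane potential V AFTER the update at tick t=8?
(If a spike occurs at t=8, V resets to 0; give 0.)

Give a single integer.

t=0: input=2 -> V=0 FIRE
t=1: input=2 -> V=0 FIRE
t=2: input=0 -> V=0
t=3: input=1 -> V=5
t=4: input=1 -> V=8
t=5: input=0 -> V=4
t=6: input=0 -> V=2
t=7: input=3 -> V=0 FIRE
t=8: input=0 -> V=0
t=9: input=0 -> V=0
t=10: input=4 -> V=0 FIRE

Answer: 0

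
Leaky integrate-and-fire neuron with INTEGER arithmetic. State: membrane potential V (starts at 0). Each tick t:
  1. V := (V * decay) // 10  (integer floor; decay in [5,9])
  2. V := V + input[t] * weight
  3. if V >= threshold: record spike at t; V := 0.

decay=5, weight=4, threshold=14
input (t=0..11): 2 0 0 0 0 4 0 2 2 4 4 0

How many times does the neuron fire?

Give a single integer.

Answer: 3

Derivation:
t=0: input=2 -> V=8
t=1: input=0 -> V=4
t=2: input=0 -> V=2
t=3: input=0 -> V=1
t=4: input=0 -> V=0
t=5: input=4 -> V=0 FIRE
t=6: input=0 -> V=0
t=7: input=2 -> V=8
t=8: input=2 -> V=12
t=9: input=4 -> V=0 FIRE
t=10: input=4 -> V=0 FIRE
t=11: input=0 -> V=0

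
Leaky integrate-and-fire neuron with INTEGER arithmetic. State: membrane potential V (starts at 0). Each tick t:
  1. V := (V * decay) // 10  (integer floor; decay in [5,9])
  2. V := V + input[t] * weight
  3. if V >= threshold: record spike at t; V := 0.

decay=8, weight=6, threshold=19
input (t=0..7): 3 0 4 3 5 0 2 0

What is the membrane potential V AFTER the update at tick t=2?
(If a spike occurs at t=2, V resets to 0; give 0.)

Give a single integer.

t=0: input=3 -> V=18
t=1: input=0 -> V=14
t=2: input=4 -> V=0 FIRE
t=3: input=3 -> V=18
t=4: input=5 -> V=0 FIRE
t=5: input=0 -> V=0
t=6: input=2 -> V=12
t=7: input=0 -> V=9

Answer: 0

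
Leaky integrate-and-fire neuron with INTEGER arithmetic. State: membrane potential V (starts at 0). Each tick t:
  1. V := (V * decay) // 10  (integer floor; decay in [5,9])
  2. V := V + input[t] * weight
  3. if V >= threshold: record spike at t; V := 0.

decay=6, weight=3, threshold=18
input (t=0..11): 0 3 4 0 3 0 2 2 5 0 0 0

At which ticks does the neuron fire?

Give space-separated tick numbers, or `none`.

Answer: 8

Derivation:
t=0: input=0 -> V=0
t=1: input=3 -> V=9
t=2: input=4 -> V=17
t=3: input=0 -> V=10
t=4: input=3 -> V=15
t=5: input=0 -> V=9
t=6: input=2 -> V=11
t=7: input=2 -> V=12
t=8: input=5 -> V=0 FIRE
t=9: input=0 -> V=0
t=10: input=0 -> V=0
t=11: input=0 -> V=0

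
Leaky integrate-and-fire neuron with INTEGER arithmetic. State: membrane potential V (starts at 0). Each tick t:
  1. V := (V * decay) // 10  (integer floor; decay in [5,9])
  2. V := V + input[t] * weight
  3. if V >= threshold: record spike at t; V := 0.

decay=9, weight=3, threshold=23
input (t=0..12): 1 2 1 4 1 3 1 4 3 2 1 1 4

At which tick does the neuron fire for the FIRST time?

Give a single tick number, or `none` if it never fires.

t=0: input=1 -> V=3
t=1: input=2 -> V=8
t=2: input=1 -> V=10
t=3: input=4 -> V=21
t=4: input=1 -> V=21
t=5: input=3 -> V=0 FIRE
t=6: input=1 -> V=3
t=7: input=4 -> V=14
t=8: input=3 -> V=21
t=9: input=2 -> V=0 FIRE
t=10: input=1 -> V=3
t=11: input=1 -> V=5
t=12: input=4 -> V=16

Answer: 5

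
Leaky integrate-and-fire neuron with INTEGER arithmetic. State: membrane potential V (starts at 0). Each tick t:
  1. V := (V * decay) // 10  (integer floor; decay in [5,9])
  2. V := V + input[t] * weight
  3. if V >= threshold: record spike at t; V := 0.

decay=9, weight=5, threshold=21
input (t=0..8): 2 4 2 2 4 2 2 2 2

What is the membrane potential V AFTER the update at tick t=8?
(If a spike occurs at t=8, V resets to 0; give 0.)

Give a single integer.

Answer: 10

Derivation:
t=0: input=2 -> V=10
t=1: input=4 -> V=0 FIRE
t=2: input=2 -> V=10
t=3: input=2 -> V=19
t=4: input=4 -> V=0 FIRE
t=5: input=2 -> V=10
t=6: input=2 -> V=19
t=7: input=2 -> V=0 FIRE
t=8: input=2 -> V=10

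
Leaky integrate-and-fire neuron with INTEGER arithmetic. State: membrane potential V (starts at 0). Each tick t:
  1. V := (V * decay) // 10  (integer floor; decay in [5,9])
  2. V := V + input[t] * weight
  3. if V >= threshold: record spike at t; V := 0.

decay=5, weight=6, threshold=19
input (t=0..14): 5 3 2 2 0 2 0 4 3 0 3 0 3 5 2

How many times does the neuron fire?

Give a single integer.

t=0: input=5 -> V=0 FIRE
t=1: input=3 -> V=18
t=2: input=2 -> V=0 FIRE
t=3: input=2 -> V=12
t=4: input=0 -> V=6
t=5: input=2 -> V=15
t=6: input=0 -> V=7
t=7: input=4 -> V=0 FIRE
t=8: input=3 -> V=18
t=9: input=0 -> V=9
t=10: input=3 -> V=0 FIRE
t=11: input=0 -> V=0
t=12: input=3 -> V=18
t=13: input=5 -> V=0 FIRE
t=14: input=2 -> V=12

Answer: 5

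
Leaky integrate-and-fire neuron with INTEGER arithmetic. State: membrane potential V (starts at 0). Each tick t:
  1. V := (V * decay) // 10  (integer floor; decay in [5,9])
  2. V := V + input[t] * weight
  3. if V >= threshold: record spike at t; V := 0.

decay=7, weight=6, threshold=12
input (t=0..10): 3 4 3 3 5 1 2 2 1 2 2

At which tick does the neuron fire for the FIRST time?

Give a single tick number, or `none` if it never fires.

Answer: 0

Derivation:
t=0: input=3 -> V=0 FIRE
t=1: input=4 -> V=0 FIRE
t=2: input=3 -> V=0 FIRE
t=3: input=3 -> V=0 FIRE
t=4: input=5 -> V=0 FIRE
t=5: input=1 -> V=6
t=6: input=2 -> V=0 FIRE
t=7: input=2 -> V=0 FIRE
t=8: input=1 -> V=6
t=9: input=2 -> V=0 FIRE
t=10: input=2 -> V=0 FIRE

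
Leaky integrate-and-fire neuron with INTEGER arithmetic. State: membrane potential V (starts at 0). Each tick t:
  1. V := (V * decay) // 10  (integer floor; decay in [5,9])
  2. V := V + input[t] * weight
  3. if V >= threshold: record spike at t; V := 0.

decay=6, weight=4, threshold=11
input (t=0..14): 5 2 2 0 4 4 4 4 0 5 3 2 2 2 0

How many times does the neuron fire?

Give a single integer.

Answer: 9

Derivation:
t=0: input=5 -> V=0 FIRE
t=1: input=2 -> V=8
t=2: input=2 -> V=0 FIRE
t=3: input=0 -> V=0
t=4: input=4 -> V=0 FIRE
t=5: input=4 -> V=0 FIRE
t=6: input=4 -> V=0 FIRE
t=7: input=4 -> V=0 FIRE
t=8: input=0 -> V=0
t=9: input=5 -> V=0 FIRE
t=10: input=3 -> V=0 FIRE
t=11: input=2 -> V=8
t=12: input=2 -> V=0 FIRE
t=13: input=2 -> V=8
t=14: input=0 -> V=4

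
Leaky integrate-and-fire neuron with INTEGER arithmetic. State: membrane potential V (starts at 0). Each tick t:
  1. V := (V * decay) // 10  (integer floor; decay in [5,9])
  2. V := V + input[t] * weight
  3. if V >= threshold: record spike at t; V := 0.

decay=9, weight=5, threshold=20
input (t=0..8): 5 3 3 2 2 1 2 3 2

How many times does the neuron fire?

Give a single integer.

Answer: 4

Derivation:
t=0: input=5 -> V=0 FIRE
t=1: input=3 -> V=15
t=2: input=3 -> V=0 FIRE
t=3: input=2 -> V=10
t=4: input=2 -> V=19
t=5: input=1 -> V=0 FIRE
t=6: input=2 -> V=10
t=7: input=3 -> V=0 FIRE
t=8: input=2 -> V=10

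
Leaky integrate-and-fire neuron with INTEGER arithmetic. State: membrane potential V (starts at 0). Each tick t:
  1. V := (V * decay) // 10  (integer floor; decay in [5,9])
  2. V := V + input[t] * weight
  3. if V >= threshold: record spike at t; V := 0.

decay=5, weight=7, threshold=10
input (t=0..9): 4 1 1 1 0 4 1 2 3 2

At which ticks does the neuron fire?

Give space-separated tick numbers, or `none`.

Answer: 0 2 5 7 8 9

Derivation:
t=0: input=4 -> V=0 FIRE
t=1: input=1 -> V=7
t=2: input=1 -> V=0 FIRE
t=3: input=1 -> V=7
t=4: input=0 -> V=3
t=5: input=4 -> V=0 FIRE
t=6: input=1 -> V=7
t=7: input=2 -> V=0 FIRE
t=8: input=3 -> V=0 FIRE
t=9: input=2 -> V=0 FIRE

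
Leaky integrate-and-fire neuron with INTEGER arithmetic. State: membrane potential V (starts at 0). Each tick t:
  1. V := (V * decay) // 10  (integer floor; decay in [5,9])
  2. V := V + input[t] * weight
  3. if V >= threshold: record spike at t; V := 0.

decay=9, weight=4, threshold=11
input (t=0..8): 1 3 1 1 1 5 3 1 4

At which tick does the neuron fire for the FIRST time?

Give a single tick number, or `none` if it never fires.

t=0: input=1 -> V=4
t=1: input=3 -> V=0 FIRE
t=2: input=1 -> V=4
t=3: input=1 -> V=7
t=4: input=1 -> V=10
t=5: input=5 -> V=0 FIRE
t=6: input=3 -> V=0 FIRE
t=7: input=1 -> V=4
t=8: input=4 -> V=0 FIRE

Answer: 1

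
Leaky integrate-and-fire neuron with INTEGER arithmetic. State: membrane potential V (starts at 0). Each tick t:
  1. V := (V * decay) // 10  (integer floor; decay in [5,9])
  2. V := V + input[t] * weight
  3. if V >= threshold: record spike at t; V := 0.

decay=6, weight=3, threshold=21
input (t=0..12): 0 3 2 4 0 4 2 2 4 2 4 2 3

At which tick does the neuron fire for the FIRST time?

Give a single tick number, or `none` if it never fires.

Answer: 8

Derivation:
t=0: input=0 -> V=0
t=1: input=3 -> V=9
t=2: input=2 -> V=11
t=3: input=4 -> V=18
t=4: input=0 -> V=10
t=5: input=4 -> V=18
t=6: input=2 -> V=16
t=7: input=2 -> V=15
t=8: input=4 -> V=0 FIRE
t=9: input=2 -> V=6
t=10: input=4 -> V=15
t=11: input=2 -> V=15
t=12: input=3 -> V=18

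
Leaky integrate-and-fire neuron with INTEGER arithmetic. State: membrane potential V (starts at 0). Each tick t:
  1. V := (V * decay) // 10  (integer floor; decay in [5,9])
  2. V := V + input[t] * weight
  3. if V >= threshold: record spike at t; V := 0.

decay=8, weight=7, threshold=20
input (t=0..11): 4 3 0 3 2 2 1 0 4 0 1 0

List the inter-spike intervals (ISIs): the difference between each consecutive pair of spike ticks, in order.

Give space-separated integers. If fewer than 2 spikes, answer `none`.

t=0: input=4 -> V=0 FIRE
t=1: input=3 -> V=0 FIRE
t=2: input=0 -> V=0
t=3: input=3 -> V=0 FIRE
t=4: input=2 -> V=14
t=5: input=2 -> V=0 FIRE
t=6: input=1 -> V=7
t=7: input=0 -> V=5
t=8: input=4 -> V=0 FIRE
t=9: input=0 -> V=0
t=10: input=1 -> V=7
t=11: input=0 -> V=5

Answer: 1 2 2 3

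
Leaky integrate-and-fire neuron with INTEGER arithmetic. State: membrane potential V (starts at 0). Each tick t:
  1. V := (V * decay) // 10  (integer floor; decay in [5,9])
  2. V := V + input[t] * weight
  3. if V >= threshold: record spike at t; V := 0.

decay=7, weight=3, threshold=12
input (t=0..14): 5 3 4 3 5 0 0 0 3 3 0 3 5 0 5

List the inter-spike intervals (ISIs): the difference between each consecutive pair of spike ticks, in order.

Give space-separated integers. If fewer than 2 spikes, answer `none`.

Answer: 2 2 5 3 2

Derivation:
t=0: input=5 -> V=0 FIRE
t=1: input=3 -> V=9
t=2: input=4 -> V=0 FIRE
t=3: input=3 -> V=9
t=4: input=5 -> V=0 FIRE
t=5: input=0 -> V=0
t=6: input=0 -> V=0
t=7: input=0 -> V=0
t=8: input=3 -> V=9
t=9: input=3 -> V=0 FIRE
t=10: input=0 -> V=0
t=11: input=3 -> V=9
t=12: input=5 -> V=0 FIRE
t=13: input=0 -> V=0
t=14: input=5 -> V=0 FIRE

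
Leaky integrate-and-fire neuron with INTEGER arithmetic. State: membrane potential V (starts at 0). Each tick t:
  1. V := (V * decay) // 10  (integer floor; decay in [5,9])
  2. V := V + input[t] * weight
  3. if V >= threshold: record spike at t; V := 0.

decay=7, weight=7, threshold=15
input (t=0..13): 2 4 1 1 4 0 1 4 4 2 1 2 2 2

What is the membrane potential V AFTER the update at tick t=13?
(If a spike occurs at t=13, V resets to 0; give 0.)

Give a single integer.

Answer: 14

Derivation:
t=0: input=2 -> V=14
t=1: input=4 -> V=0 FIRE
t=2: input=1 -> V=7
t=3: input=1 -> V=11
t=4: input=4 -> V=0 FIRE
t=5: input=0 -> V=0
t=6: input=1 -> V=7
t=7: input=4 -> V=0 FIRE
t=8: input=4 -> V=0 FIRE
t=9: input=2 -> V=14
t=10: input=1 -> V=0 FIRE
t=11: input=2 -> V=14
t=12: input=2 -> V=0 FIRE
t=13: input=2 -> V=14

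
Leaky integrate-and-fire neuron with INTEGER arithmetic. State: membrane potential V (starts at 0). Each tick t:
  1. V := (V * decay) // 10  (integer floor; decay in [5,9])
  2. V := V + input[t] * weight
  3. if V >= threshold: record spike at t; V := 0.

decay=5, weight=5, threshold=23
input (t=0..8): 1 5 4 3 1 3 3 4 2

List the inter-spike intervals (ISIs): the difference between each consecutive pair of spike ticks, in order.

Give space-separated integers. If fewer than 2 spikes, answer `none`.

Answer: 2 3

Derivation:
t=0: input=1 -> V=5
t=1: input=5 -> V=0 FIRE
t=2: input=4 -> V=20
t=3: input=3 -> V=0 FIRE
t=4: input=1 -> V=5
t=5: input=3 -> V=17
t=6: input=3 -> V=0 FIRE
t=7: input=4 -> V=20
t=8: input=2 -> V=20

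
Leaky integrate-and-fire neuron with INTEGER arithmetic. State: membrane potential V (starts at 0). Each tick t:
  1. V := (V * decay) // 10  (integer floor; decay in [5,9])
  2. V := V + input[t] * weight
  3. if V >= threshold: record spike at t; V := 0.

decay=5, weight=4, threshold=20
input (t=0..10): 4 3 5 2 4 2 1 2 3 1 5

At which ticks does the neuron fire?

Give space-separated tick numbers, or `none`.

Answer: 1 2 4 10

Derivation:
t=0: input=4 -> V=16
t=1: input=3 -> V=0 FIRE
t=2: input=5 -> V=0 FIRE
t=3: input=2 -> V=8
t=4: input=4 -> V=0 FIRE
t=5: input=2 -> V=8
t=6: input=1 -> V=8
t=7: input=2 -> V=12
t=8: input=3 -> V=18
t=9: input=1 -> V=13
t=10: input=5 -> V=0 FIRE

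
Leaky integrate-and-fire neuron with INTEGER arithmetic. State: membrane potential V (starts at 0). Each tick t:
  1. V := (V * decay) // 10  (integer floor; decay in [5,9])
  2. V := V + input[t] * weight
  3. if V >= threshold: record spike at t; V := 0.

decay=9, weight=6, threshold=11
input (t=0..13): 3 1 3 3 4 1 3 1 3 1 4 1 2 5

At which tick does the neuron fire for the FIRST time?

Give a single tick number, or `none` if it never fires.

Answer: 0

Derivation:
t=0: input=3 -> V=0 FIRE
t=1: input=1 -> V=6
t=2: input=3 -> V=0 FIRE
t=3: input=3 -> V=0 FIRE
t=4: input=4 -> V=0 FIRE
t=5: input=1 -> V=6
t=6: input=3 -> V=0 FIRE
t=7: input=1 -> V=6
t=8: input=3 -> V=0 FIRE
t=9: input=1 -> V=6
t=10: input=4 -> V=0 FIRE
t=11: input=1 -> V=6
t=12: input=2 -> V=0 FIRE
t=13: input=5 -> V=0 FIRE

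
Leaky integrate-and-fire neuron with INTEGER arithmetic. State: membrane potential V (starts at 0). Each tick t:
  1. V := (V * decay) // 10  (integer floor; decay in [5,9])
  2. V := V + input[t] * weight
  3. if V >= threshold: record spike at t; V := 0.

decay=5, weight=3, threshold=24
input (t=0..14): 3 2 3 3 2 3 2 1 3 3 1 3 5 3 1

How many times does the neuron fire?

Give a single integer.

Answer: 0

Derivation:
t=0: input=3 -> V=9
t=1: input=2 -> V=10
t=2: input=3 -> V=14
t=3: input=3 -> V=16
t=4: input=2 -> V=14
t=5: input=3 -> V=16
t=6: input=2 -> V=14
t=7: input=1 -> V=10
t=8: input=3 -> V=14
t=9: input=3 -> V=16
t=10: input=1 -> V=11
t=11: input=3 -> V=14
t=12: input=5 -> V=22
t=13: input=3 -> V=20
t=14: input=1 -> V=13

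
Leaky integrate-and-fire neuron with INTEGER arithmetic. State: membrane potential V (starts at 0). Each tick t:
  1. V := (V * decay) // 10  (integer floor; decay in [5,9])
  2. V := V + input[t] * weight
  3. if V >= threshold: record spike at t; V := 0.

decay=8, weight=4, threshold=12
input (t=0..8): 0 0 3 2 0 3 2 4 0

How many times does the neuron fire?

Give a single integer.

Answer: 3

Derivation:
t=0: input=0 -> V=0
t=1: input=0 -> V=0
t=2: input=3 -> V=0 FIRE
t=3: input=2 -> V=8
t=4: input=0 -> V=6
t=5: input=3 -> V=0 FIRE
t=6: input=2 -> V=8
t=7: input=4 -> V=0 FIRE
t=8: input=0 -> V=0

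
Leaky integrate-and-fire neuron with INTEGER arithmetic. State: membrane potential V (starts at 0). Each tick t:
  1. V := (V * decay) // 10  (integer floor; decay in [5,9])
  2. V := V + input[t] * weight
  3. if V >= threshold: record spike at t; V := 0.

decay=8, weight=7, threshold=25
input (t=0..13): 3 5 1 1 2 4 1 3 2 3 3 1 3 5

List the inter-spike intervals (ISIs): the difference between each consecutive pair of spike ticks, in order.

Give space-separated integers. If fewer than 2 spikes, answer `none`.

Answer: 4 2 2 3 1

Derivation:
t=0: input=3 -> V=21
t=1: input=5 -> V=0 FIRE
t=2: input=1 -> V=7
t=3: input=1 -> V=12
t=4: input=2 -> V=23
t=5: input=4 -> V=0 FIRE
t=6: input=1 -> V=7
t=7: input=3 -> V=0 FIRE
t=8: input=2 -> V=14
t=9: input=3 -> V=0 FIRE
t=10: input=3 -> V=21
t=11: input=1 -> V=23
t=12: input=3 -> V=0 FIRE
t=13: input=5 -> V=0 FIRE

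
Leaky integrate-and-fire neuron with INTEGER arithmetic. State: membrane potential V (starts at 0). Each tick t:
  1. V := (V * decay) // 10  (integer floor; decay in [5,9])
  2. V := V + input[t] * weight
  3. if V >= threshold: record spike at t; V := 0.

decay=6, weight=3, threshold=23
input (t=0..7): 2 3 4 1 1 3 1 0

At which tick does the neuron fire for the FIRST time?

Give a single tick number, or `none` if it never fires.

Answer: none

Derivation:
t=0: input=2 -> V=6
t=1: input=3 -> V=12
t=2: input=4 -> V=19
t=3: input=1 -> V=14
t=4: input=1 -> V=11
t=5: input=3 -> V=15
t=6: input=1 -> V=12
t=7: input=0 -> V=7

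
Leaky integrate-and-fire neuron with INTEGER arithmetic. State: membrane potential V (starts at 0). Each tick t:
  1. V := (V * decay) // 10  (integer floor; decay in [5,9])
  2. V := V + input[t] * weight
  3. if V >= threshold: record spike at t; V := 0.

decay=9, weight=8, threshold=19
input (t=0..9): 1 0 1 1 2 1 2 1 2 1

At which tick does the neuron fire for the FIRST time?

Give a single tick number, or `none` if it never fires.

Answer: 3

Derivation:
t=0: input=1 -> V=8
t=1: input=0 -> V=7
t=2: input=1 -> V=14
t=3: input=1 -> V=0 FIRE
t=4: input=2 -> V=16
t=5: input=1 -> V=0 FIRE
t=6: input=2 -> V=16
t=7: input=1 -> V=0 FIRE
t=8: input=2 -> V=16
t=9: input=1 -> V=0 FIRE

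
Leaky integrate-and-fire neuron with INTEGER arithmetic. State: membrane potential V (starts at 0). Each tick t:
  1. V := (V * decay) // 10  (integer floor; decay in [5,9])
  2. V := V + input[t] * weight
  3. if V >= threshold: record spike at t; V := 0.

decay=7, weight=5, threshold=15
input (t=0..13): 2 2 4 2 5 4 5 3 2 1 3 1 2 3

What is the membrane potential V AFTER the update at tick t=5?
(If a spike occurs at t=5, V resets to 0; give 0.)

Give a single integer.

Answer: 0

Derivation:
t=0: input=2 -> V=10
t=1: input=2 -> V=0 FIRE
t=2: input=4 -> V=0 FIRE
t=3: input=2 -> V=10
t=4: input=5 -> V=0 FIRE
t=5: input=4 -> V=0 FIRE
t=6: input=5 -> V=0 FIRE
t=7: input=3 -> V=0 FIRE
t=8: input=2 -> V=10
t=9: input=1 -> V=12
t=10: input=3 -> V=0 FIRE
t=11: input=1 -> V=5
t=12: input=2 -> V=13
t=13: input=3 -> V=0 FIRE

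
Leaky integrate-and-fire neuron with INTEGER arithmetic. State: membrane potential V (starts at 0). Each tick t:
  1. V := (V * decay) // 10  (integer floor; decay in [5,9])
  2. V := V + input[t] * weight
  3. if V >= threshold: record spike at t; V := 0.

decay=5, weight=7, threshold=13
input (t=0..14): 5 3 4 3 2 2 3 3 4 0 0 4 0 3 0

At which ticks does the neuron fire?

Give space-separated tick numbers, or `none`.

t=0: input=5 -> V=0 FIRE
t=1: input=3 -> V=0 FIRE
t=2: input=4 -> V=0 FIRE
t=3: input=3 -> V=0 FIRE
t=4: input=2 -> V=0 FIRE
t=5: input=2 -> V=0 FIRE
t=6: input=3 -> V=0 FIRE
t=7: input=3 -> V=0 FIRE
t=8: input=4 -> V=0 FIRE
t=9: input=0 -> V=0
t=10: input=0 -> V=0
t=11: input=4 -> V=0 FIRE
t=12: input=0 -> V=0
t=13: input=3 -> V=0 FIRE
t=14: input=0 -> V=0

Answer: 0 1 2 3 4 5 6 7 8 11 13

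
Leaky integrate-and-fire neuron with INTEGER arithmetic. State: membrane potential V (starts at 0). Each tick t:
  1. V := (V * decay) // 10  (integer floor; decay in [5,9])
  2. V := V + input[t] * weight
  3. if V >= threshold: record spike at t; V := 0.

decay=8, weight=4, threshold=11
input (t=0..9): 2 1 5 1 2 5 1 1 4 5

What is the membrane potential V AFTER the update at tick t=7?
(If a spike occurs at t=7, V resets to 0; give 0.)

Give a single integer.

t=0: input=2 -> V=8
t=1: input=1 -> V=10
t=2: input=5 -> V=0 FIRE
t=3: input=1 -> V=4
t=4: input=2 -> V=0 FIRE
t=5: input=5 -> V=0 FIRE
t=6: input=1 -> V=4
t=7: input=1 -> V=7
t=8: input=4 -> V=0 FIRE
t=9: input=5 -> V=0 FIRE

Answer: 7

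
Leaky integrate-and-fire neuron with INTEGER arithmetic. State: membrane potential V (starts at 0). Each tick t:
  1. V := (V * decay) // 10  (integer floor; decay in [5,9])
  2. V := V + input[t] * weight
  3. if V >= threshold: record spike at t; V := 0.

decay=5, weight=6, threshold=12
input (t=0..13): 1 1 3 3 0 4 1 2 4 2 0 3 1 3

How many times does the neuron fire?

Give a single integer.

Answer: 8

Derivation:
t=0: input=1 -> V=6
t=1: input=1 -> V=9
t=2: input=3 -> V=0 FIRE
t=3: input=3 -> V=0 FIRE
t=4: input=0 -> V=0
t=5: input=4 -> V=0 FIRE
t=6: input=1 -> V=6
t=7: input=2 -> V=0 FIRE
t=8: input=4 -> V=0 FIRE
t=9: input=2 -> V=0 FIRE
t=10: input=0 -> V=0
t=11: input=3 -> V=0 FIRE
t=12: input=1 -> V=6
t=13: input=3 -> V=0 FIRE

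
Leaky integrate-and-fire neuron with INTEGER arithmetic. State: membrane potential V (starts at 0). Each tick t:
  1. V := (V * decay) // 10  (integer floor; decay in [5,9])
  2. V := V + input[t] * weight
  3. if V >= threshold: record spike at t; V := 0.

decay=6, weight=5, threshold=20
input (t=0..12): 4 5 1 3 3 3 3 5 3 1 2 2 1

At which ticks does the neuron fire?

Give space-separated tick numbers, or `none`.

t=0: input=4 -> V=0 FIRE
t=1: input=5 -> V=0 FIRE
t=2: input=1 -> V=5
t=3: input=3 -> V=18
t=4: input=3 -> V=0 FIRE
t=5: input=3 -> V=15
t=6: input=3 -> V=0 FIRE
t=7: input=5 -> V=0 FIRE
t=8: input=3 -> V=15
t=9: input=1 -> V=14
t=10: input=2 -> V=18
t=11: input=2 -> V=0 FIRE
t=12: input=1 -> V=5

Answer: 0 1 4 6 7 11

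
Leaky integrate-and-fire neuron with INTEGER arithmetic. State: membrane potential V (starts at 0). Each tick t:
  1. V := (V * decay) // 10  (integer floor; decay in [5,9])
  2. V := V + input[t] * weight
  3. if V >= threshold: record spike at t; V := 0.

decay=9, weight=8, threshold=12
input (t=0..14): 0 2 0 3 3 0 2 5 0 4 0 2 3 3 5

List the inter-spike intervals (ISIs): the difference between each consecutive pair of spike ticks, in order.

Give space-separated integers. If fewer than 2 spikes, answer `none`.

t=0: input=0 -> V=0
t=1: input=2 -> V=0 FIRE
t=2: input=0 -> V=0
t=3: input=3 -> V=0 FIRE
t=4: input=3 -> V=0 FIRE
t=5: input=0 -> V=0
t=6: input=2 -> V=0 FIRE
t=7: input=5 -> V=0 FIRE
t=8: input=0 -> V=0
t=9: input=4 -> V=0 FIRE
t=10: input=0 -> V=0
t=11: input=2 -> V=0 FIRE
t=12: input=3 -> V=0 FIRE
t=13: input=3 -> V=0 FIRE
t=14: input=5 -> V=0 FIRE

Answer: 2 1 2 1 2 2 1 1 1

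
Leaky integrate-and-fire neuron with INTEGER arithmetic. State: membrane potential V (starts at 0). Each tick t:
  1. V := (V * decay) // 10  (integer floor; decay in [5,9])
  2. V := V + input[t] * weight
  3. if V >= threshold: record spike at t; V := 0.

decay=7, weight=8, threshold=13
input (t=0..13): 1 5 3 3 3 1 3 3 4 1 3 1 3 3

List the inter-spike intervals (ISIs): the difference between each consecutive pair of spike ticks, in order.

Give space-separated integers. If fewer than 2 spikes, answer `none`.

t=0: input=1 -> V=8
t=1: input=5 -> V=0 FIRE
t=2: input=3 -> V=0 FIRE
t=3: input=3 -> V=0 FIRE
t=4: input=3 -> V=0 FIRE
t=5: input=1 -> V=8
t=6: input=3 -> V=0 FIRE
t=7: input=3 -> V=0 FIRE
t=8: input=4 -> V=0 FIRE
t=9: input=1 -> V=8
t=10: input=3 -> V=0 FIRE
t=11: input=1 -> V=8
t=12: input=3 -> V=0 FIRE
t=13: input=3 -> V=0 FIRE

Answer: 1 1 1 2 1 1 2 2 1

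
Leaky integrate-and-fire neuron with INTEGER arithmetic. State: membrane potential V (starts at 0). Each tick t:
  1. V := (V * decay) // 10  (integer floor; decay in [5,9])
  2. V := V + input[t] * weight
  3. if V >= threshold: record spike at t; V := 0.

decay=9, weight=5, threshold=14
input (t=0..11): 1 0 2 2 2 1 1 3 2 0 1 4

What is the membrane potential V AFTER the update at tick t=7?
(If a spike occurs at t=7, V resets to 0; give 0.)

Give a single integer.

Answer: 0

Derivation:
t=0: input=1 -> V=5
t=1: input=0 -> V=4
t=2: input=2 -> V=13
t=3: input=2 -> V=0 FIRE
t=4: input=2 -> V=10
t=5: input=1 -> V=0 FIRE
t=6: input=1 -> V=5
t=7: input=3 -> V=0 FIRE
t=8: input=2 -> V=10
t=9: input=0 -> V=9
t=10: input=1 -> V=13
t=11: input=4 -> V=0 FIRE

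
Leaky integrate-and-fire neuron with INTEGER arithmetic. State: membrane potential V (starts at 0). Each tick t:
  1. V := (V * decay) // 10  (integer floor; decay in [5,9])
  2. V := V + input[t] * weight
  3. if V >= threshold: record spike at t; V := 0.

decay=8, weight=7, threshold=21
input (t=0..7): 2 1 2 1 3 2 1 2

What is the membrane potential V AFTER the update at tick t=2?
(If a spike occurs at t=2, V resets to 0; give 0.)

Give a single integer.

t=0: input=2 -> V=14
t=1: input=1 -> V=18
t=2: input=2 -> V=0 FIRE
t=3: input=1 -> V=7
t=4: input=3 -> V=0 FIRE
t=5: input=2 -> V=14
t=6: input=1 -> V=18
t=7: input=2 -> V=0 FIRE

Answer: 0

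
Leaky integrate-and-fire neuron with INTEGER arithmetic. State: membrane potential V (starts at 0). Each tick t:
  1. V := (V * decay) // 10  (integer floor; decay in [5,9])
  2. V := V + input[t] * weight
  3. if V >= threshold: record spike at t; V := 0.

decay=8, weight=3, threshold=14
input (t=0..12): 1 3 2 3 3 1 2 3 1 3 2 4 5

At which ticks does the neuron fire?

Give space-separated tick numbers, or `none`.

t=0: input=1 -> V=3
t=1: input=3 -> V=11
t=2: input=2 -> V=0 FIRE
t=3: input=3 -> V=9
t=4: input=3 -> V=0 FIRE
t=5: input=1 -> V=3
t=6: input=2 -> V=8
t=7: input=3 -> V=0 FIRE
t=8: input=1 -> V=3
t=9: input=3 -> V=11
t=10: input=2 -> V=0 FIRE
t=11: input=4 -> V=12
t=12: input=5 -> V=0 FIRE

Answer: 2 4 7 10 12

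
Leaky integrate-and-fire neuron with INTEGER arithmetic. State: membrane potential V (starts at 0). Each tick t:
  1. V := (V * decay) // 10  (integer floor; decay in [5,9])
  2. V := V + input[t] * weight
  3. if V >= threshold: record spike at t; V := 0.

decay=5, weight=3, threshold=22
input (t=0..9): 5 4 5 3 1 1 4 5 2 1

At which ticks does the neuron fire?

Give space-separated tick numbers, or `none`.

t=0: input=5 -> V=15
t=1: input=4 -> V=19
t=2: input=5 -> V=0 FIRE
t=3: input=3 -> V=9
t=4: input=1 -> V=7
t=5: input=1 -> V=6
t=6: input=4 -> V=15
t=7: input=5 -> V=0 FIRE
t=8: input=2 -> V=6
t=9: input=1 -> V=6

Answer: 2 7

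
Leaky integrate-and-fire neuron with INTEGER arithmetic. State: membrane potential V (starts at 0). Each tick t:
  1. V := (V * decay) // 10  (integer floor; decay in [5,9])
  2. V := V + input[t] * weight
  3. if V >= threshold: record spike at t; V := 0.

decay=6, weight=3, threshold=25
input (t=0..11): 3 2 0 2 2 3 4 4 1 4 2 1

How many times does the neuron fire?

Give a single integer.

t=0: input=3 -> V=9
t=1: input=2 -> V=11
t=2: input=0 -> V=6
t=3: input=2 -> V=9
t=4: input=2 -> V=11
t=5: input=3 -> V=15
t=6: input=4 -> V=21
t=7: input=4 -> V=24
t=8: input=1 -> V=17
t=9: input=4 -> V=22
t=10: input=2 -> V=19
t=11: input=1 -> V=14

Answer: 0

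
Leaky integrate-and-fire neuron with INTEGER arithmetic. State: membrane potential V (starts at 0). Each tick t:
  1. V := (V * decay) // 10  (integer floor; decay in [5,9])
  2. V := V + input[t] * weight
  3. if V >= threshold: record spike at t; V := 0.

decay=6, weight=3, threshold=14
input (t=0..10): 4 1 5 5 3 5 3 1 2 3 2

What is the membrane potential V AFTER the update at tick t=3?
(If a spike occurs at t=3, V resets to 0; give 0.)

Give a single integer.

Answer: 0

Derivation:
t=0: input=4 -> V=12
t=1: input=1 -> V=10
t=2: input=5 -> V=0 FIRE
t=3: input=5 -> V=0 FIRE
t=4: input=3 -> V=9
t=5: input=5 -> V=0 FIRE
t=6: input=3 -> V=9
t=7: input=1 -> V=8
t=8: input=2 -> V=10
t=9: input=3 -> V=0 FIRE
t=10: input=2 -> V=6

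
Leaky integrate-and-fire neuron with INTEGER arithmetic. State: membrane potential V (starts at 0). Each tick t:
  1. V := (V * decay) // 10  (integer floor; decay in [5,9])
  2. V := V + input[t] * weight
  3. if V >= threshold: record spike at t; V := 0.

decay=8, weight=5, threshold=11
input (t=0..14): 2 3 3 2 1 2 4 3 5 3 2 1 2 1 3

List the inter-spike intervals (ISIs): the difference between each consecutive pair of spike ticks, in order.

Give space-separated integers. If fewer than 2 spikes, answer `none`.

Answer: 1 2 2 1 1 1 2 2 1

Derivation:
t=0: input=2 -> V=10
t=1: input=3 -> V=0 FIRE
t=2: input=3 -> V=0 FIRE
t=3: input=2 -> V=10
t=4: input=1 -> V=0 FIRE
t=5: input=2 -> V=10
t=6: input=4 -> V=0 FIRE
t=7: input=3 -> V=0 FIRE
t=8: input=5 -> V=0 FIRE
t=9: input=3 -> V=0 FIRE
t=10: input=2 -> V=10
t=11: input=1 -> V=0 FIRE
t=12: input=2 -> V=10
t=13: input=1 -> V=0 FIRE
t=14: input=3 -> V=0 FIRE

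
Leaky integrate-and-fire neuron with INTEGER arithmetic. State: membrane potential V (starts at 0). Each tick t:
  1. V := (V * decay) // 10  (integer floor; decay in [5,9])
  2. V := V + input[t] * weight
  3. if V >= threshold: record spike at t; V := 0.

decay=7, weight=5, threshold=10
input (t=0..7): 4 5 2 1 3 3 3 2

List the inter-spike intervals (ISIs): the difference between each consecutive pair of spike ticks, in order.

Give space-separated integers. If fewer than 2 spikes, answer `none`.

Answer: 1 1 2 1 1 1

Derivation:
t=0: input=4 -> V=0 FIRE
t=1: input=5 -> V=0 FIRE
t=2: input=2 -> V=0 FIRE
t=3: input=1 -> V=5
t=4: input=3 -> V=0 FIRE
t=5: input=3 -> V=0 FIRE
t=6: input=3 -> V=0 FIRE
t=7: input=2 -> V=0 FIRE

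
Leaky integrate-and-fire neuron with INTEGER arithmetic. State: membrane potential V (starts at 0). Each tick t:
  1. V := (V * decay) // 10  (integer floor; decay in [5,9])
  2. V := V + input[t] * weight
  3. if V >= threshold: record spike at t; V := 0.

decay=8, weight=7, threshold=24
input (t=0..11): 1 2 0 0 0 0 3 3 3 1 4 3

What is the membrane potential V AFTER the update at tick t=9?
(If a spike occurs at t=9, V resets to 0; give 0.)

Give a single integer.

Answer: 7

Derivation:
t=0: input=1 -> V=7
t=1: input=2 -> V=19
t=2: input=0 -> V=15
t=3: input=0 -> V=12
t=4: input=0 -> V=9
t=5: input=0 -> V=7
t=6: input=3 -> V=0 FIRE
t=7: input=3 -> V=21
t=8: input=3 -> V=0 FIRE
t=9: input=1 -> V=7
t=10: input=4 -> V=0 FIRE
t=11: input=3 -> V=21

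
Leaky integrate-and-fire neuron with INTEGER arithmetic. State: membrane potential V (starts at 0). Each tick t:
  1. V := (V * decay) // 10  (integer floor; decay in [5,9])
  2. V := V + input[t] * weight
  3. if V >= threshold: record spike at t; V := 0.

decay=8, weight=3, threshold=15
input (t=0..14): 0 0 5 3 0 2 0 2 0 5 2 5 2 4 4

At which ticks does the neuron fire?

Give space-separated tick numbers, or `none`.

Answer: 2 9 11 13

Derivation:
t=0: input=0 -> V=0
t=1: input=0 -> V=0
t=2: input=5 -> V=0 FIRE
t=3: input=3 -> V=9
t=4: input=0 -> V=7
t=5: input=2 -> V=11
t=6: input=0 -> V=8
t=7: input=2 -> V=12
t=8: input=0 -> V=9
t=9: input=5 -> V=0 FIRE
t=10: input=2 -> V=6
t=11: input=5 -> V=0 FIRE
t=12: input=2 -> V=6
t=13: input=4 -> V=0 FIRE
t=14: input=4 -> V=12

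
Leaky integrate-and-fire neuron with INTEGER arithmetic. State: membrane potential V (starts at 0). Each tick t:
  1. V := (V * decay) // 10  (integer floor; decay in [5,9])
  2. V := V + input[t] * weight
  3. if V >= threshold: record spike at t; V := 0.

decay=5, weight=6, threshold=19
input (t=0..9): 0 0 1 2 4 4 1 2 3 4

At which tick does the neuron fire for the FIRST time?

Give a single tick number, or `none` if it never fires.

Answer: 4

Derivation:
t=0: input=0 -> V=0
t=1: input=0 -> V=0
t=2: input=1 -> V=6
t=3: input=2 -> V=15
t=4: input=4 -> V=0 FIRE
t=5: input=4 -> V=0 FIRE
t=6: input=1 -> V=6
t=7: input=2 -> V=15
t=8: input=3 -> V=0 FIRE
t=9: input=4 -> V=0 FIRE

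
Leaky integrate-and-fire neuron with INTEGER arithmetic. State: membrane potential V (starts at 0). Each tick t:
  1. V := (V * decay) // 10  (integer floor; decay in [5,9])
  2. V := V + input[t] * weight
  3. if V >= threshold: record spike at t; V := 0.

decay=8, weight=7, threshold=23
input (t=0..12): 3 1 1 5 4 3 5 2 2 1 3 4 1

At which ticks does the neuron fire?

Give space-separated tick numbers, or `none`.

Answer: 1 3 4 6 8 10 11

Derivation:
t=0: input=3 -> V=21
t=1: input=1 -> V=0 FIRE
t=2: input=1 -> V=7
t=3: input=5 -> V=0 FIRE
t=4: input=4 -> V=0 FIRE
t=5: input=3 -> V=21
t=6: input=5 -> V=0 FIRE
t=7: input=2 -> V=14
t=8: input=2 -> V=0 FIRE
t=9: input=1 -> V=7
t=10: input=3 -> V=0 FIRE
t=11: input=4 -> V=0 FIRE
t=12: input=1 -> V=7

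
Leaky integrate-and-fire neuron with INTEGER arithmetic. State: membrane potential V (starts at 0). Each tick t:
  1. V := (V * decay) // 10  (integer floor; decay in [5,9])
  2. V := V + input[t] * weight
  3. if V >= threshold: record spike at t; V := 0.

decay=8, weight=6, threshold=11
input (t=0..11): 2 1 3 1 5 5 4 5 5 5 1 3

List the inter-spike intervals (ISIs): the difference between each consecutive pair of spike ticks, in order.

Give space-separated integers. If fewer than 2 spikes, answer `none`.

Answer: 2 2 1 1 1 1 1 2

Derivation:
t=0: input=2 -> V=0 FIRE
t=1: input=1 -> V=6
t=2: input=3 -> V=0 FIRE
t=3: input=1 -> V=6
t=4: input=5 -> V=0 FIRE
t=5: input=5 -> V=0 FIRE
t=6: input=4 -> V=0 FIRE
t=7: input=5 -> V=0 FIRE
t=8: input=5 -> V=0 FIRE
t=9: input=5 -> V=0 FIRE
t=10: input=1 -> V=6
t=11: input=3 -> V=0 FIRE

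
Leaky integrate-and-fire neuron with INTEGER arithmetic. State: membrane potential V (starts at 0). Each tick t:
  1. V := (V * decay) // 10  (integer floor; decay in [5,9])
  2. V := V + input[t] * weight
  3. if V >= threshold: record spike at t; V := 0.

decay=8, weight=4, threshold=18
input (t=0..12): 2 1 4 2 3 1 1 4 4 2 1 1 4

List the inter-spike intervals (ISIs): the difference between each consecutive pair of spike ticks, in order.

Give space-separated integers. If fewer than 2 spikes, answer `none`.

Answer: 2 3 2 3

Derivation:
t=0: input=2 -> V=8
t=1: input=1 -> V=10
t=2: input=4 -> V=0 FIRE
t=3: input=2 -> V=8
t=4: input=3 -> V=0 FIRE
t=5: input=1 -> V=4
t=6: input=1 -> V=7
t=7: input=4 -> V=0 FIRE
t=8: input=4 -> V=16
t=9: input=2 -> V=0 FIRE
t=10: input=1 -> V=4
t=11: input=1 -> V=7
t=12: input=4 -> V=0 FIRE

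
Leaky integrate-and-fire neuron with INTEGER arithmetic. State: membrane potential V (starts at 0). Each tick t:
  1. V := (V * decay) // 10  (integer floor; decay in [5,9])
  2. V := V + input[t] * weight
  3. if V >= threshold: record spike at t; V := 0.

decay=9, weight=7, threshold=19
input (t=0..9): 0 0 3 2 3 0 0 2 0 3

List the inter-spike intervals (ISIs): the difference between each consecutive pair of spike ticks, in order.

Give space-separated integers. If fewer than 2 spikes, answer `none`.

t=0: input=0 -> V=0
t=1: input=0 -> V=0
t=2: input=3 -> V=0 FIRE
t=3: input=2 -> V=14
t=4: input=3 -> V=0 FIRE
t=5: input=0 -> V=0
t=6: input=0 -> V=0
t=7: input=2 -> V=14
t=8: input=0 -> V=12
t=9: input=3 -> V=0 FIRE

Answer: 2 5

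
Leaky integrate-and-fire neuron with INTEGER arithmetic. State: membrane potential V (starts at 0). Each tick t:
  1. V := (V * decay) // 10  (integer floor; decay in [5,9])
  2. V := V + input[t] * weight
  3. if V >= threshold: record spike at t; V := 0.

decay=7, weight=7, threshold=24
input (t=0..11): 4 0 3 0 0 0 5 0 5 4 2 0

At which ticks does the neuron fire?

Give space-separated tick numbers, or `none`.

t=0: input=4 -> V=0 FIRE
t=1: input=0 -> V=0
t=2: input=3 -> V=21
t=3: input=0 -> V=14
t=4: input=0 -> V=9
t=5: input=0 -> V=6
t=6: input=5 -> V=0 FIRE
t=7: input=0 -> V=0
t=8: input=5 -> V=0 FIRE
t=9: input=4 -> V=0 FIRE
t=10: input=2 -> V=14
t=11: input=0 -> V=9

Answer: 0 6 8 9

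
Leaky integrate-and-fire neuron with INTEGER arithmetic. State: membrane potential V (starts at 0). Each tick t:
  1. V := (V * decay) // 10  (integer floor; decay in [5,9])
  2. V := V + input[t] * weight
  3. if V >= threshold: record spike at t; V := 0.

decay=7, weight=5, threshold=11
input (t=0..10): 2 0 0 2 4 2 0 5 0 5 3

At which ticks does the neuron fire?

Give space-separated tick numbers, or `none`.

Answer: 3 4 7 9 10

Derivation:
t=0: input=2 -> V=10
t=1: input=0 -> V=7
t=2: input=0 -> V=4
t=3: input=2 -> V=0 FIRE
t=4: input=4 -> V=0 FIRE
t=5: input=2 -> V=10
t=6: input=0 -> V=7
t=7: input=5 -> V=0 FIRE
t=8: input=0 -> V=0
t=9: input=5 -> V=0 FIRE
t=10: input=3 -> V=0 FIRE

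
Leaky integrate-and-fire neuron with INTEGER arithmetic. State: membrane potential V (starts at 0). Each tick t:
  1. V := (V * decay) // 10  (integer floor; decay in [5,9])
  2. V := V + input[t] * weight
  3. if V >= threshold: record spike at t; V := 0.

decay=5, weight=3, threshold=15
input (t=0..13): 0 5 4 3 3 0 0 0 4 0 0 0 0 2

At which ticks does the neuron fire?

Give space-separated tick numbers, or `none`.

t=0: input=0 -> V=0
t=1: input=5 -> V=0 FIRE
t=2: input=4 -> V=12
t=3: input=3 -> V=0 FIRE
t=4: input=3 -> V=9
t=5: input=0 -> V=4
t=6: input=0 -> V=2
t=7: input=0 -> V=1
t=8: input=4 -> V=12
t=9: input=0 -> V=6
t=10: input=0 -> V=3
t=11: input=0 -> V=1
t=12: input=0 -> V=0
t=13: input=2 -> V=6

Answer: 1 3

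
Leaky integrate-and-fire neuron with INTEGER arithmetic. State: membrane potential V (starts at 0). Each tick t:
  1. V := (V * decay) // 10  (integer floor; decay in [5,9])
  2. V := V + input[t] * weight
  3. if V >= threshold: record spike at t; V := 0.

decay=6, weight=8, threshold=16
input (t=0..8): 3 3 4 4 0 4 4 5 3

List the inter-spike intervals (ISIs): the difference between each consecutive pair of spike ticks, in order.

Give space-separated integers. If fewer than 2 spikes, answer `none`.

t=0: input=3 -> V=0 FIRE
t=1: input=3 -> V=0 FIRE
t=2: input=4 -> V=0 FIRE
t=3: input=4 -> V=0 FIRE
t=4: input=0 -> V=0
t=5: input=4 -> V=0 FIRE
t=6: input=4 -> V=0 FIRE
t=7: input=5 -> V=0 FIRE
t=8: input=3 -> V=0 FIRE

Answer: 1 1 1 2 1 1 1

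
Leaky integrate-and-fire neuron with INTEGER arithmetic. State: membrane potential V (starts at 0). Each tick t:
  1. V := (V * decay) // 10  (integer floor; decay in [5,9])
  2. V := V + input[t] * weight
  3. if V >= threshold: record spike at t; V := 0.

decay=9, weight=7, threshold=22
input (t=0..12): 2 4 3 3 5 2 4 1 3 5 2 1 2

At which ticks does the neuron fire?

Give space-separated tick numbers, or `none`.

t=0: input=2 -> V=14
t=1: input=4 -> V=0 FIRE
t=2: input=3 -> V=21
t=3: input=3 -> V=0 FIRE
t=4: input=5 -> V=0 FIRE
t=5: input=2 -> V=14
t=6: input=4 -> V=0 FIRE
t=7: input=1 -> V=7
t=8: input=3 -> V=0 FIRE
t=9: input=5 -> V=0 FIRE
t=10: input=2 -> V=14
t=11: input=1 -> V=19
t=12: input=2 -> V=0 FIRE

Answer: 1 3 4 6 8 9 12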